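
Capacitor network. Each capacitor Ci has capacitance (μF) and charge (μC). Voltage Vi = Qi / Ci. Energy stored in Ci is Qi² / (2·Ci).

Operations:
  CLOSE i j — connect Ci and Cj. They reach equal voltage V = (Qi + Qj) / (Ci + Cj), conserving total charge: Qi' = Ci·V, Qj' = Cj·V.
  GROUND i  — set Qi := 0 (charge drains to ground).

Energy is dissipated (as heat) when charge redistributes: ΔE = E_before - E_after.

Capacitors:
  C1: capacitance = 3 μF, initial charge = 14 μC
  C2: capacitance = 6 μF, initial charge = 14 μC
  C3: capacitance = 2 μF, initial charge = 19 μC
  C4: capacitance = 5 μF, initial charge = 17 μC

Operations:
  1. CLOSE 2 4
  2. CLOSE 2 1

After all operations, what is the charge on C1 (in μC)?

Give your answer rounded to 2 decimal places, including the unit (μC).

Answer: 10.30 μC

Derivation:
Initial: C1(3μF, Q=14μC, V=4.67V), C2(6μF, Q=14μC, V=2.33V), C3(2μF, Q=19μC, V=9.50V), C4(5μF, Q=17μC, V=3.40V)
Op 1: CLOSE 2-4: Q_total=31.00, C_total=11.00, V=2.82; Q2=16.91, Q4=14.09; dissipated=1.552
Op 2: CLOSE 2-1: Q_total=30.91, C_total=9.00, V=3.43; Q2=20.61, Q1=10.30; dissipated=3.417
Final charges: Q1=10.30, Q2=20.61, Q3=19.00, Q4=14.09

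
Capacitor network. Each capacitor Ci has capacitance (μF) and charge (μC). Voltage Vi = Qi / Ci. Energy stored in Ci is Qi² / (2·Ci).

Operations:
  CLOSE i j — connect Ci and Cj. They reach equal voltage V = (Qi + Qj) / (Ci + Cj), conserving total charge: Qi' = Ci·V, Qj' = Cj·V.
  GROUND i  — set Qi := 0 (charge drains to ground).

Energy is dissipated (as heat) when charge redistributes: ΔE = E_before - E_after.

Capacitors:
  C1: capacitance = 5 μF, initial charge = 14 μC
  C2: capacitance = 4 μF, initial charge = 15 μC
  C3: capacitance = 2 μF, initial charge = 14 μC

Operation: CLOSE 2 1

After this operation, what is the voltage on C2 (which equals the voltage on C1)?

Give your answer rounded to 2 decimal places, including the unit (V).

Initial: C1(5μF, Q=14μC, V=2.80V), C2(4μF, Q=15μC, V=3.75V), C3(2μF, Q=14μC, V=7.00V)
Op 1: CLOSE 2-1: Q_total=29.00, C_total=9.00, V=3.22; Q2=12.89, Q1=16.11; dissipated=1.003

Answer: 3.22 V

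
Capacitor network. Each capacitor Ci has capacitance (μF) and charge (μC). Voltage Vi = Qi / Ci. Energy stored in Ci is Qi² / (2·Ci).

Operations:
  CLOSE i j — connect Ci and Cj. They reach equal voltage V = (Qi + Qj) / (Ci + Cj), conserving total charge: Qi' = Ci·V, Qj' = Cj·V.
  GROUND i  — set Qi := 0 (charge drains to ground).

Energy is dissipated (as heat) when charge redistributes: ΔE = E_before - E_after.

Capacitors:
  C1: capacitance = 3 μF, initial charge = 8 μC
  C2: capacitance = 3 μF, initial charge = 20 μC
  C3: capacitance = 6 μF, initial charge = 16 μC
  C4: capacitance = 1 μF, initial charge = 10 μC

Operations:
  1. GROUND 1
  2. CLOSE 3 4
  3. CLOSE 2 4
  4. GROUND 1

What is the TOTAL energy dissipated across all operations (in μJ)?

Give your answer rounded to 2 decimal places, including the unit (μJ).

Answer: 36.98 μJ

Derivation:
Initial: C1(3μF, Q=8μC, V=2.67V), C2(3μF, Q=20μC, V=6.67V), C3(6μF, Q=16μC, V=2.67V), C4(1μF, Q=10μC, V=10.00V)
Op 1: GROUND 1: Q1=0; energy lost=10.667
Op 2: CLOSE 3-4: Q_total=26.00, C_total=7.00, V=3.71; Q3=22.29, Q4=3.71; dissipated=23.048
Op 3: CLOSE 2-4: Q_total=23.71, C_total=4.00, V=5.93; Q2=17.79, Q4=5.93; dissipated=3.269
Op 4: GROUND 1: Q1=0; energy lost=0.000
Total dissipated: 36.983 μJ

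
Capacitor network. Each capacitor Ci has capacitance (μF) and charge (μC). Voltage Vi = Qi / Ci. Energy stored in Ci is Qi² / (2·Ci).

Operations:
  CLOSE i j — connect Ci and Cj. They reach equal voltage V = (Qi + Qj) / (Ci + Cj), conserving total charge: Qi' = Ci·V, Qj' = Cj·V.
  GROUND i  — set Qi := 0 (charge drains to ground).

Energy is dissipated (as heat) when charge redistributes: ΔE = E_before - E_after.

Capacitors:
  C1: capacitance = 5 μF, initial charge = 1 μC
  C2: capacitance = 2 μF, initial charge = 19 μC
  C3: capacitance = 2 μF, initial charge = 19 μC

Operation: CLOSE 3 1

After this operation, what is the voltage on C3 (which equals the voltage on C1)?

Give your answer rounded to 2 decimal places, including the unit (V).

Answer: 2.86 V

Derivation:
Initial: C1(5μF, Q=1μC, V=0.20V), C2(2μF, Q=19μC, V=9.50V), C3(2μF, Q=19μC, V=9.50V)
Op 1: CLOSE 3-1: Q_total=20.00, C_total=7.00, V=2.86; Q3=5.71, Q1=14.29; dissipated=61.779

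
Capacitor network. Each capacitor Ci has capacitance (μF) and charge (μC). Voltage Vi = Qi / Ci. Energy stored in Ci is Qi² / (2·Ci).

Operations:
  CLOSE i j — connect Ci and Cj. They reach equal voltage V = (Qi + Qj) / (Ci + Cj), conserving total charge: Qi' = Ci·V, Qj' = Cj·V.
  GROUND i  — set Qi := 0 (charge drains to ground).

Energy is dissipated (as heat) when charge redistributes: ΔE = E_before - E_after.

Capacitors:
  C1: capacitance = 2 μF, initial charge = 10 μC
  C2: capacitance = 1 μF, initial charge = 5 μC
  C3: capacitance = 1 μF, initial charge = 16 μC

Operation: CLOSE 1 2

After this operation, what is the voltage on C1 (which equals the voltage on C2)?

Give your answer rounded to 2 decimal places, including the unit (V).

Answer: 5.00 V

Derivation:
Initial: C1(2μF, Q=10μC, V=5.00V), C2(1μF, Q=5μC, V=5.00V), C3(1μF, Q=16μC, V=16.00V)
Op 1: CLOSE 1-2: Q_total=15.00, C_total=3.00, V=5.00; Q1=10.00, Q2=5.00; dissipated=0.000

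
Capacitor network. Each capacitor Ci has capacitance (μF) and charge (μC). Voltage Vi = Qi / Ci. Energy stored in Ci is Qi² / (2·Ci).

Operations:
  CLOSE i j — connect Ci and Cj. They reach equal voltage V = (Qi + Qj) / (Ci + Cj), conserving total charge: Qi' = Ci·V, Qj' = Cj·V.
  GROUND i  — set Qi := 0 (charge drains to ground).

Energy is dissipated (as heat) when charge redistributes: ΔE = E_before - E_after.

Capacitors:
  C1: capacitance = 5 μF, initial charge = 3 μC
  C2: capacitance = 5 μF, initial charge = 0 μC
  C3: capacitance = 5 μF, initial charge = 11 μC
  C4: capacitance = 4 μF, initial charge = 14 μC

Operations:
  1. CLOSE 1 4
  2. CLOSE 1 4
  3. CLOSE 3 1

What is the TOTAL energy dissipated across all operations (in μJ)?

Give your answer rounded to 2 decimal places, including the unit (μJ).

Initial: C1(5μF, Q=3μC, V=0.60V), C2(5μF, Q=0μC, V=0.00V), C3(5μF, Q=11μC, V=2.20V), C4(4μF, Q=14μC, V=3.50V)
Op 1: CLOSE 1-4: Q_total=17.00, C_total=9.00, V=1.89; Q1=9.44, Q4=7.56; dissipated=9.344
Op 2: CLOSE 1-4: Q_total=17.00, C_total=9.00, V=1.89; Q1=9.44, Q4=7.56; dissipated=0.000
Op 3: CLOSE 3-1: Q_total=20.44, C_total=10.00, V=2.04; Q3=10.22, Q1=10.22; dissipated=0.121
Total dissipated: 9.465 μJ

Answer: 9.47 μJ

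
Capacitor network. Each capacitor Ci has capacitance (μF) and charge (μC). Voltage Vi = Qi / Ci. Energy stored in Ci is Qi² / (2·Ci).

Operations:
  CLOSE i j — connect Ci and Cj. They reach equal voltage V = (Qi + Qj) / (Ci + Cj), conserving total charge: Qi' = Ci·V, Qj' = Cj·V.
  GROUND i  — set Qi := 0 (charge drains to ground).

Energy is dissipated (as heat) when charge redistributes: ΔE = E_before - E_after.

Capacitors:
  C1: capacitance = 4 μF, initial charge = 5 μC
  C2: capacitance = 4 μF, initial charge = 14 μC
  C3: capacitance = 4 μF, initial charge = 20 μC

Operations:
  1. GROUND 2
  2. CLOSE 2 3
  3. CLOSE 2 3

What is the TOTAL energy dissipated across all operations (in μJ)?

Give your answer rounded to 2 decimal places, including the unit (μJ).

Answer: 49.50 μJ

Derivation:
Initial: C1(4μF, Q=5μC, V=1.25V), C2(4μF, Q=14μC, V=3.50V), C3(4μF, Q=20μC, V=5.00V)
Op 1: GROUND 2: Q2=0; energy lost=24.500
Op 2: CLOSE 2-3: Q_total=20.00, C_total=8.00, V=2.50; Q2=10.00, Q3=10.00; dissipated=25.000
Op 3: CLOSE 2-3: Q_total=20.00, C_total=8.00, V=2.50; Q2=10.00, Q3=10.00; dissipated=0.000
Total dissipated: 49.500 μJ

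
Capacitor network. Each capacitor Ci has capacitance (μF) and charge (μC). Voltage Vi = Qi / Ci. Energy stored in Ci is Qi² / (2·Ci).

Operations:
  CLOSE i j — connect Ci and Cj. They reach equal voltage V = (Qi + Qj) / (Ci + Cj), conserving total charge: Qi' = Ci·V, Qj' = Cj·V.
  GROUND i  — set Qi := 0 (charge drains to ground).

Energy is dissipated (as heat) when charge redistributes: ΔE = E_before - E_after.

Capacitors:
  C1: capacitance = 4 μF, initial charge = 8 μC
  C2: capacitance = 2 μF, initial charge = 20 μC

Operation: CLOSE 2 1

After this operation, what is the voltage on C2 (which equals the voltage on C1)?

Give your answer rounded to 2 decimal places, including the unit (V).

Answer: 4.67 V

Derivation:
Initial: C1(4μF, Q=8μC, V=2.00V), C2(2μF, Q=20μC, V=10.00V)
Op 1: CLOSE 2-1: Q_total=28.00, C_total=6.00, V=4.67; Q2=9.33, Q1=18.67; dissipated=42.667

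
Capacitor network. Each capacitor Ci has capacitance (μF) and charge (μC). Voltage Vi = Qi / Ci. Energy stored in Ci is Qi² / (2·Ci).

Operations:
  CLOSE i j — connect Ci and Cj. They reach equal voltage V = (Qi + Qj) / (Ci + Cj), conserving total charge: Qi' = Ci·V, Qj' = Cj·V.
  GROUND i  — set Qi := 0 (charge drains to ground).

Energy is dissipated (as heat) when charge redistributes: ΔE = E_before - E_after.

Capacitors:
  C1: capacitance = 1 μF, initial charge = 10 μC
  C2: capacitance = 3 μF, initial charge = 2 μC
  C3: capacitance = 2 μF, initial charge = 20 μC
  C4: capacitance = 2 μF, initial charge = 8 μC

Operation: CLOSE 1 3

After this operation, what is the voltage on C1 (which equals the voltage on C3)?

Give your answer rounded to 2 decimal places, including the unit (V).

Answer: 10.00 V

Derivation:
Initial: C1(1μF, Q=10μC, V=10.00V), C2(3μF, Q=2μC, V=0.67V), C3(2μF, Q=20μC, V=10.00V), C4(2μF, Q=8μC, V=4.00V)
Op 1: CLOSE 1-3: Q_total=30.00, C_total=3.00, V=10.00; Q1=10.00, Q3=20.00; dissipated=0.000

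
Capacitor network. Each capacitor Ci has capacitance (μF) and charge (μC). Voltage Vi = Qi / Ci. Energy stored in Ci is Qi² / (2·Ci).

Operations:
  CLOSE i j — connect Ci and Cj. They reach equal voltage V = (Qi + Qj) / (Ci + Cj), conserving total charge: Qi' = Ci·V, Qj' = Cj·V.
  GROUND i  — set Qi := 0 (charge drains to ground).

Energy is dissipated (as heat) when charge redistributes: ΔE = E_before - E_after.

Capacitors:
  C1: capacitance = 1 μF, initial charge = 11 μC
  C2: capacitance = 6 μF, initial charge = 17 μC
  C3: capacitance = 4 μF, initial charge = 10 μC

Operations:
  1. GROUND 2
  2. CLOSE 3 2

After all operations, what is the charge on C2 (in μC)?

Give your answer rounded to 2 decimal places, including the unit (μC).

Initial: C1(1μF, Q=11μC, V=11.00V), C2(6μF, Q=17μC, V=2.83V), C3(4μF, Q=10μC, V=2.50V)
Op 1: GROUND 2: Q2=0; energy lost=24.083
Op 2: CLOSE 3-2: Q_total=10.00, C_total=10.00, V=1.00; Q3=4.00, Q2=6.00; dissipated=7.500
Final charges: Q1=11.00, Q2=6.00, Q3=4.00

Answer: 6.00 μC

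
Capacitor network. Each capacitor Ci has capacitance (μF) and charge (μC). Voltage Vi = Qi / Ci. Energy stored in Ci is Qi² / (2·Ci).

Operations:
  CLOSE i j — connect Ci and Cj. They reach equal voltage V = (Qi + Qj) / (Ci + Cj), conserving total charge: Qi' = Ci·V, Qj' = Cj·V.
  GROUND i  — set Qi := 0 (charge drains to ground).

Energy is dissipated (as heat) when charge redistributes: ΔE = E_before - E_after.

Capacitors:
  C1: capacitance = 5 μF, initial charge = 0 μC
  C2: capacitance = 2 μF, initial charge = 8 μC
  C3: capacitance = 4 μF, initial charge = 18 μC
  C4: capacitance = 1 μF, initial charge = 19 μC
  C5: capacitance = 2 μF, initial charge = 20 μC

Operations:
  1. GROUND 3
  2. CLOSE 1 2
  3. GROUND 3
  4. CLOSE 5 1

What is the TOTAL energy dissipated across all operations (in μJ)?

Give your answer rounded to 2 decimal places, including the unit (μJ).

Answer: 107.96 μJ

Derivation:
Initial: C1(5μF, Q=0μC, V=0.00V), C2(2μF, Q=8μC, V=4.00V), C3(4μF, Q=18μC, V=4.50V), C4(1μF, Q=19μC, V=19.00V), C5(2μF, Q=20μC, V=10.00V)
Op 1: GROUND 3: Q3=0; energy lost=40.500
Op 2: CLOSE 1-2: Q_total=8.00, C_total=7.00, V=1.14; Q1=5.71, Q2=2.29; dissipated=11.429
Op 3: GROUND 3: Q3=0; energy lost=0.000
Op 4: CLOSE 5-1: Q_total=25.71, C_total=7.00, V=3.67; Q5=7.35, Q1=18.37; dissipated=56.035
Total dissipated: 107.964 μJ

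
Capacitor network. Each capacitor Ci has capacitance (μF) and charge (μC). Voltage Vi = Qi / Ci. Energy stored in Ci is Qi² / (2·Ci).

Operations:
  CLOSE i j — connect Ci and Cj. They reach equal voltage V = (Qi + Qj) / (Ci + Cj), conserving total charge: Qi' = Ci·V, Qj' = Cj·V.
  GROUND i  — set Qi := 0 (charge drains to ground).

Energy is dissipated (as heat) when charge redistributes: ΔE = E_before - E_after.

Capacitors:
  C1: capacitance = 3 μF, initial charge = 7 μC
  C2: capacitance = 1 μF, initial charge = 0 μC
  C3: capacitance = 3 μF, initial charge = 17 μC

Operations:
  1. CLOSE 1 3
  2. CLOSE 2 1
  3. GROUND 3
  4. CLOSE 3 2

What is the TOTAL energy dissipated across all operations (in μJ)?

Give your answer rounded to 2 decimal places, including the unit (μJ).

Initial: C1(3μF, Q=7μC, V=2.33V), C2(1μF, Q=0μC, V=0.00V), C3(3μF, Q=17μC, V=5.67V)
Op 1: CLOSE 1-3: Q_total=24.00, C_total=6.00, V=4.00; Q1=12.00, Q3=12.00; dissipated=8.333
Op 2: CLOSE 2-1: Q_total=12.00, C_total=4.00, V=3.00; Q2=3.00, Q1=9.00; dissipated=6.000
Op 3: GROUND 3: Q3=0; energy lost=24.000
Op 4: CLOSE 3-2: Q_total=3.00, C_total=4.00, V=0.75; Q3=2.25, Q2=0.75; dissipated=3.375
Total dissipated: 41.708 μJ

Answer: 41.71 μJ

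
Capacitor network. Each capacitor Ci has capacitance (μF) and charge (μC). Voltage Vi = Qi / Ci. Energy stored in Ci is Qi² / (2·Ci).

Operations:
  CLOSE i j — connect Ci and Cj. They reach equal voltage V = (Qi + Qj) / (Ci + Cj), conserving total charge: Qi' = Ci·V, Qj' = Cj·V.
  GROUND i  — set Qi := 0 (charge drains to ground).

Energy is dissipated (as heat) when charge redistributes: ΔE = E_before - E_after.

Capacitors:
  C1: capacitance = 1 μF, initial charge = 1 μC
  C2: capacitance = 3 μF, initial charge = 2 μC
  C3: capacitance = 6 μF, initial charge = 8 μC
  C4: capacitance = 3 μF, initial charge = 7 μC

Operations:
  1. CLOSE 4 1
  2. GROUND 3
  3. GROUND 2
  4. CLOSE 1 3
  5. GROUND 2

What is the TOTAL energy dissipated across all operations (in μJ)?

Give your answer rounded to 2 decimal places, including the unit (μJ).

Initial: C1(1μF, Q=1μC, V=1.00V), C2(3μF, Q=2μC, V=0.67V), C3(6μF, Q=8μC, V=1.33V), C4(3μF, Q=7μC, V=2.33V)
Op 1: CLOSE 4-1: Q_total=8.00, C_total=4.00, V=2.00; Q4=6.00, Q1=2.00; dissipated=0.667
Op 2: GROUND 3: Q3=0; energy lost=5.333
Op 3: GROUND 2: Q2=0; energy lost=0.667
Op 4: CLOSE 1-3: Q_total=2.00, C_total=7.00, V=0.29; Q1=0.29, Q3=1.71; dissipated=1.714
Op 5: GROUND 2: Q2=0; energy lost=0.000
Total dissipated: 8.381 μJ

Answer: 8.38 μJ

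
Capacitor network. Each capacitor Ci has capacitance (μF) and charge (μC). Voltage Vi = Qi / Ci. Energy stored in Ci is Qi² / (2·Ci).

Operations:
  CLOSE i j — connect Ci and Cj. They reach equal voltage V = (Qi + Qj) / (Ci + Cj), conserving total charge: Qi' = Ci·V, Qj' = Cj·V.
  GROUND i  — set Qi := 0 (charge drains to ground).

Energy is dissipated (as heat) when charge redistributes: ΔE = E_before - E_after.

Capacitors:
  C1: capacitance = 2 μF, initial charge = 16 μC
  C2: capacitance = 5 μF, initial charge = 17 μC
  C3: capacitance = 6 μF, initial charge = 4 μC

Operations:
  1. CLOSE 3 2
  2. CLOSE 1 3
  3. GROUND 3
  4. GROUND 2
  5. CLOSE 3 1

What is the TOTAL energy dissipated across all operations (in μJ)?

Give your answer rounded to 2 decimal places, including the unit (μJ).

Initial: C1(2μF, Q=16μC, V=8.00V), C2(5μF, Q=17μC, V=3.40V), C3(6μF, Q=4μC, V=0.67V)
Op 1: CLOSE 3-2: Q_total=21.00, C_total=11.00, V=1.91; Q3=11.45, Q2=9.55; dissipated=10.188
Op 2: CLOSE 1-3: Q_total=27.45, C_total=8.00, V=3.43; Q1=6.86, Q3=20.59; dissipated=27.824
Op 3: GROUND 3: Q3=0; energy lost=35.332
Op 4: GROUND 2: Q2=0; energy lost=9.112
Op 5: CLOSE 3-1: Q_total=6.86, C_total=8.00, V=0.86; Q3=5.15, Q1=1.72; dissipated=8.833
Total dissipated: 91.289 μJ

Answer: 91.29 μJ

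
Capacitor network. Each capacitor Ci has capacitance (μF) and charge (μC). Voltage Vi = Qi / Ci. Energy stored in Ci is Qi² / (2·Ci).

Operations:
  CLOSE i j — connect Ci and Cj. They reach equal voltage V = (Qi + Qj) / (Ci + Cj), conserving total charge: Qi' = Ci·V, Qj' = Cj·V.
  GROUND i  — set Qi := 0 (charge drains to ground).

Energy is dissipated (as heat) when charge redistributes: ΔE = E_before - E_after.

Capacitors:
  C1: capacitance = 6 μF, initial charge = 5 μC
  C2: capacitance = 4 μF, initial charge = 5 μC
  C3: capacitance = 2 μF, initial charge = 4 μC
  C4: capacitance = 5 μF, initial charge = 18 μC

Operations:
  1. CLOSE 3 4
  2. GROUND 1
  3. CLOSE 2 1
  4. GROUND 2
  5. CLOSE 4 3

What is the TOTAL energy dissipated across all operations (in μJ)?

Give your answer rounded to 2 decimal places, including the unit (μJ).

Initial: C1(6μF, Q=5μC, V=0.83V), C2(4μF, Q=5μC, V=1.25V), C3(2μF, Q=4μC, V=2.00V), C4(5μF, Q=18μC, V=3.60V)
Op 1: CLOSE 3-4: Q_total=22.00, C_total=7.00, V=3.14; Q3=6.29, Q4=15.71; dissipated=1.829
Op 2: GROUND 1: Q1=0; energy lost=2.083
Op 3: CLOSE 2-1: Q_total=5.00, C_total=10.00, V=0.50; Q2=2.00, Q1=3.00; dissipated=1.875
Op 4: GROUND 2: Q2=0; energy lost=0.500
Op 5: CLOSE 4-3: Q_total=22.00, C_total=7.00, V=3.14; Q4=15.71, Q3=6.29; dissipated=0.000
Total dissipated: 6.287 μJ

Answer: 6.29 μJ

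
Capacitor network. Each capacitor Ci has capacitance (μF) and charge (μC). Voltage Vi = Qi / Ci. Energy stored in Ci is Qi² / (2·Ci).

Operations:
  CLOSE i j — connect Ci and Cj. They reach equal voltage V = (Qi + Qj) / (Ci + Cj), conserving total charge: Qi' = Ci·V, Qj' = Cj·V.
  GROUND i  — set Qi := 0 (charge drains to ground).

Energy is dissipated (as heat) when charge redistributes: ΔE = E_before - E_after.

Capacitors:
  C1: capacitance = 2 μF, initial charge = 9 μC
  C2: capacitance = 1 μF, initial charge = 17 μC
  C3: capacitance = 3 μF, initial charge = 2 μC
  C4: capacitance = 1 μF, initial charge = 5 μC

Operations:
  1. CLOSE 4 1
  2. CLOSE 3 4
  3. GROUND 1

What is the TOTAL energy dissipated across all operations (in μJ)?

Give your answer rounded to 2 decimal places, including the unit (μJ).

Initial: C1(2μF, Q=9μC, V=4.50V), C2(1μF, Q=17μC, V=17.00V), C3(3μF, Q=2μC, V=0.67V), C4(1μF, Q=5μC, V=5.00V)
Op 1: CLOSE 4-1: Q_total=14.00, C_total=3.00, V=4.67; Q4=4.67, Q1=9.33; dissipated=0.083
Op 2: CLOSE 3-4: Q_total=6.67, C_total=4.00, V=1.67; Q3=5.00, Q4=1.67; dissipated=6.000
Op 3: GROUND 1: Q1=0; energy lost=21.778
Total dissipated: 27.861 μJ

Answer: 27.86 μJ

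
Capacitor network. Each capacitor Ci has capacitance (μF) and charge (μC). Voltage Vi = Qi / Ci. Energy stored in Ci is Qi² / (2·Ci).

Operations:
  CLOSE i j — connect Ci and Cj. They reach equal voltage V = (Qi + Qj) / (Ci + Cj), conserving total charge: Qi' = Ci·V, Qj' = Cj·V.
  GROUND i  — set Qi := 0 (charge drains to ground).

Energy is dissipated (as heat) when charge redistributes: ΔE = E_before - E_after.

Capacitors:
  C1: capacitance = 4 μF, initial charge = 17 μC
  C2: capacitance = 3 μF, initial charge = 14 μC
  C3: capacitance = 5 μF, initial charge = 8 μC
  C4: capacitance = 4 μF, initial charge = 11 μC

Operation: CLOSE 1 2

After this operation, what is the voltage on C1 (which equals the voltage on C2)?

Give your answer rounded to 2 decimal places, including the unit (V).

Initial: C1(4μF, Q=17μC, V=4.25V), C2(3μF, Q=14μC, V=4.67V), C3(5μF, Q=8μC, V=1.60V), C4(4μF, Q=11μC, V=2.75V)
Op 1: CLOSE 1-2: Q_total=31.00, C_total=7.00, V=4.43; Q1=17.71, Q2=13.29; dissipated=0.149

Answer: 4.43 V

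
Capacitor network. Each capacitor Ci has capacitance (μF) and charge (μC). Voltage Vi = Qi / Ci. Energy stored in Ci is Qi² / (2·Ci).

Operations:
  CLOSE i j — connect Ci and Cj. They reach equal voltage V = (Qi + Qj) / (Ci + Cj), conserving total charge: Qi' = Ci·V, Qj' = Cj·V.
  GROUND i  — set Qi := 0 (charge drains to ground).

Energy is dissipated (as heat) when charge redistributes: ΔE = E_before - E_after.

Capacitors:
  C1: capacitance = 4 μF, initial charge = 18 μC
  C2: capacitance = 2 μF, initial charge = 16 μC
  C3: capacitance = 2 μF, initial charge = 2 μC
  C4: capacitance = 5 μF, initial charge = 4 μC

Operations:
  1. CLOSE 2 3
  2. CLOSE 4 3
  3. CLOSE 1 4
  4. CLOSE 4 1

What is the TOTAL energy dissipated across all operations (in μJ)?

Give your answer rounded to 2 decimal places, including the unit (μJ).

Initial: C1(4μF, Q=18μC, V=4.50V), C2(2μF, Q=16μC, V=8.00V), C3(2μF, Q=2μC, V=1.00V), C4(5μF, Q=4μC, V=0.80V)
Op 1: CLOSE 2-3: Q_total=18.00, C_total=4.00, V=4.50; Q2=9.00, Q3=9.00; dissipated=24.500
Op 2: CLOSE 4-3: Q_total=13.00, C_total=7.00, V=1.86; Q4=9.29, Q3=3.71; dissipated=9.779
Op 3: CLOSE 1-4: Q_total=27.29, C_total=9.00, V=3.03; Q1=12.13, Q4=15.16; dissipated=7.761
Op 4: CLOSE 4-1: Q_total=27.29, C_total=9.00, V=3.03; Q4=15.16, Q1=12.13; dissipated=0.000
Total dissipated: 42.039 μJ

Answer: 42.04 μJ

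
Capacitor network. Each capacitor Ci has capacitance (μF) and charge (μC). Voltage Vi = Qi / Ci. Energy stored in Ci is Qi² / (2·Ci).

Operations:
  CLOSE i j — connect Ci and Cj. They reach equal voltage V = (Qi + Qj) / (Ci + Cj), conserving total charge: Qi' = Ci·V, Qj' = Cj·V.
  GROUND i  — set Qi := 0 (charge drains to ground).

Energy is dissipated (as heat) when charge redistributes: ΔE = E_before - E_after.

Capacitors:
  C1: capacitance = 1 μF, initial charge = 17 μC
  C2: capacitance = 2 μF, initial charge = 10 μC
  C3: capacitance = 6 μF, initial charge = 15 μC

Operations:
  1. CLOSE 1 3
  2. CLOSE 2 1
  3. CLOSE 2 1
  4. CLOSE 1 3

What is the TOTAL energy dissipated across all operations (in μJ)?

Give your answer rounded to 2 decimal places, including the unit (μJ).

Answer: 90.20 μJ

Derivation:
Initial: C1(1μF, Q=17μC, V=17.00V), C2(2μF, Q=10μC, V=5.00V), C3(6μF, Q=15μC, V=2.50V)
Op 1: CLOSE 1-3: Q_total=32.00, C_total=7.00, V=4.57; Q1=4.57, Q3=27.43; dissipated=90.107
Op 2: CLOSE 2-1: Q_total=14.57, C_total=3.00, V=4.86; Q2=9.71, Q1=4.86; dissipated=0.061
Op 3: CLOSE 2-1: Q_total=14.57, C_total=3.00, V=4.86; Q2=9.71, Q1=4.86; dissipated=0.000
Op 4: CLOSE 1-3: Q_total=32.29, C_total=7.00, V=4.61; Q1=4.61, Q3=27.67; dissipated=0.035
Total dissipated: 90.203 μJ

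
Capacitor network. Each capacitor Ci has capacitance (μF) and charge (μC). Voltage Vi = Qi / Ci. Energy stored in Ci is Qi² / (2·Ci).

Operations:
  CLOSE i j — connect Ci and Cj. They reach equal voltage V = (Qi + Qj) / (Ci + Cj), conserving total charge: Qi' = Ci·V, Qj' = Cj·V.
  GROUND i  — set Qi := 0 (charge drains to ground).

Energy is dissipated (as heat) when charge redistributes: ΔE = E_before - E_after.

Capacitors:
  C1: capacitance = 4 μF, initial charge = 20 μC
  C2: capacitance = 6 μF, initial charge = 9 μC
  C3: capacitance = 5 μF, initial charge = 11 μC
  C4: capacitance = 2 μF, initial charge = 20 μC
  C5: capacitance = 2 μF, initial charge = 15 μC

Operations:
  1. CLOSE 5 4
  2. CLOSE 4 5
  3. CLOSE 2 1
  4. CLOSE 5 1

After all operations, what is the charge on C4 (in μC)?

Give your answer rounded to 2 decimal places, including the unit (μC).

Answer: 17.50 μC

Derivation:
Initial: C1(4μF, Q=20μC, V=5.00V), C2(6μF, Q=9μC, V=1.50V), C3(5μF, Q=11μC, V=2.20V), C4(2μF, Q=20μC, V=10.00V), C5(2μF, Q=15μC, V=7.50V)
Op 1: CLOSE 5-4: Q_total=35.00, C_total=4.00, V=8.75; Q5=17.50, Q4=17.50; dissipated=3.125
Op 2: CLOSE 4-5: Q_total=35.00, C_total=4.00, V=8.75; Q4=17.50, Q5=17.50; dissipated=0.000
Op 3: CLOSE 2-1: Q_total=29.00, C_total=10.00, V=2.90; Q2=17.40, Q1=11.60; dissipated=14.700
Op 4: CLOSE 5-1: Q_total=29.10, C_total=6.00, V=4.85; Q5=9.70, Q1=19.40; dissipated=22.815
Final charges: Q1=19.40, Q2=17.40, Q3=11.00, Q4=17.50, Q5=9.70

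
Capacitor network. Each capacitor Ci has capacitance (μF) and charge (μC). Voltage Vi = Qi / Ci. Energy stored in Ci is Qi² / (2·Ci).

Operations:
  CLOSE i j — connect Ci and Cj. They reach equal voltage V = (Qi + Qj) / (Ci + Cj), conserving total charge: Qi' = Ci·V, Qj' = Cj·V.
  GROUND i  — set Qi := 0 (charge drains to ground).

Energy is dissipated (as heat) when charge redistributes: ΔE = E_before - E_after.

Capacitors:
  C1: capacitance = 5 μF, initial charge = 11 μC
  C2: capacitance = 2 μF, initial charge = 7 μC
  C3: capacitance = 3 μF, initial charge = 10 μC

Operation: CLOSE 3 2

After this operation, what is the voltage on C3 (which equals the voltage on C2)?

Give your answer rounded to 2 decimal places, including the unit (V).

Answer: 3.40 V

Derivation:
Initial: C1(5μF, Q=11μC, V=2.20V), C2(2μF, Q=7μC, V=3.50V), C3(3μF, Q=10μC, V=3.33V)
Op 1: CLOSE 3-2: Q_total=17.00, C_total=5.00, V=3.40; Q3=10.20, Q2=6.80; dissipated=0.017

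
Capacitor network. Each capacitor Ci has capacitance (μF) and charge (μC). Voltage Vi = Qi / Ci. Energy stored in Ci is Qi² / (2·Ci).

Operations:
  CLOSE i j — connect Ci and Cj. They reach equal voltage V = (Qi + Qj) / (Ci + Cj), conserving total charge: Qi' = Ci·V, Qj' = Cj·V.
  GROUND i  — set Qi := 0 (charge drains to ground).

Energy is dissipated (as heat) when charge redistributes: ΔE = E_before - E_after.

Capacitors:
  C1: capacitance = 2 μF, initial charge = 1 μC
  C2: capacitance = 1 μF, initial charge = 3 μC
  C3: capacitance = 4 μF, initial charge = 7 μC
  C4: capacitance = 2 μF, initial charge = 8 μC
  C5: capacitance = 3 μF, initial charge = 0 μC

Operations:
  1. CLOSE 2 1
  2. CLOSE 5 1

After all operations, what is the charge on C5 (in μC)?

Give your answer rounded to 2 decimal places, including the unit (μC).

Initial: C1(2μF, Q=1μC, V=0.50V), C2(1μF, Q=3μC, V=3.00V), C3(4μF, Q=7μC, V=1.75V), C4(2μF, Q=8μC, V=4.00V), C5(3μF, Q=0μC, V=0.00V)
Op 1: CLOSE 2-1: Q_total=4.00, C_total=3.00, V=1.33; Q2=1.33, Q1=2.67; dissipated=2.083
Op 2: CLOSE 5-1: Q_total=2.67, C_total=5.00, V=0.53; Q5=1.60, Q1=1.07; dissipated=1.067
Final charges: Q1=1.07, Q2=1.33, Q3=7.00, Q4=8.00, Q5=1.60

Answer: 1.60 μC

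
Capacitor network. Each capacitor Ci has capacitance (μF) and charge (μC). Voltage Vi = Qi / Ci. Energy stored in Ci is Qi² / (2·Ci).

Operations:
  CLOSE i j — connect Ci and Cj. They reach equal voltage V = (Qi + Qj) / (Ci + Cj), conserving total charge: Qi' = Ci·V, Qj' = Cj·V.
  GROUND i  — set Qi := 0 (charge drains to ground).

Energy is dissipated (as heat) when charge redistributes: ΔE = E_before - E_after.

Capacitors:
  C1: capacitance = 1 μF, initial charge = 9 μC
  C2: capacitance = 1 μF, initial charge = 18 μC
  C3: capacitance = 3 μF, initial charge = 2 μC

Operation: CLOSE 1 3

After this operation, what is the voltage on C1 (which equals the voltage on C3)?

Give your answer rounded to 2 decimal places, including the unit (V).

Answer: 2.75 V

Derivation:
Initial: C1(1μF, Q=9μC, V=9.00V), C2(1μF, Q=18μC, V=18.00V), C3(3μF, Q=2μC, V=0.67V)
Op 1: CLOSE 1-3: Q_total=11.00, C_total=4.00, V=2.75; Q1=2.75, Q3=8.25; dissipated=26.042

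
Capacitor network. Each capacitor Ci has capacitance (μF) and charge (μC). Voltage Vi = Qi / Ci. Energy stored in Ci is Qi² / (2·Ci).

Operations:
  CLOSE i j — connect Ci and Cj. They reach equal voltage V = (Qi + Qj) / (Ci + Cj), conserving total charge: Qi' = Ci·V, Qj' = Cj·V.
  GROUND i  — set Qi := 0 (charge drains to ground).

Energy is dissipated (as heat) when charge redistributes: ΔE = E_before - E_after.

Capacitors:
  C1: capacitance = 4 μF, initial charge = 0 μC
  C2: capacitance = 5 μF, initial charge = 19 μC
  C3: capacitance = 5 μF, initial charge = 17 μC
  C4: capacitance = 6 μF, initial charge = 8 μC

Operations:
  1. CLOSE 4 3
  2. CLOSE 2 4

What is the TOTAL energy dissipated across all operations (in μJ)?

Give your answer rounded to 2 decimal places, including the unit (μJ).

Initial: C1(4μF, Q=0μC, V=0.00V), C2(5μF, Q=19μC, V=3.80V), C3(5μF, Q=17μC, V=3.40V), C4(6μF, Q=8μC, V=1.33V)
Op 1: CLOSE 4-3: Q_total=25.00, C_total=11.00, V=2.27; Q4=13.64, Q3=11.36; dissipated=5.824
Op 2: CLOSE 2-4: Q_total=32.64, C_total=11.00, V=2.97; Q2=14.83, Q4=17.80; dissipated=3.181
Total dissipated: 9.005 μJ

Answer: 9.01 μJ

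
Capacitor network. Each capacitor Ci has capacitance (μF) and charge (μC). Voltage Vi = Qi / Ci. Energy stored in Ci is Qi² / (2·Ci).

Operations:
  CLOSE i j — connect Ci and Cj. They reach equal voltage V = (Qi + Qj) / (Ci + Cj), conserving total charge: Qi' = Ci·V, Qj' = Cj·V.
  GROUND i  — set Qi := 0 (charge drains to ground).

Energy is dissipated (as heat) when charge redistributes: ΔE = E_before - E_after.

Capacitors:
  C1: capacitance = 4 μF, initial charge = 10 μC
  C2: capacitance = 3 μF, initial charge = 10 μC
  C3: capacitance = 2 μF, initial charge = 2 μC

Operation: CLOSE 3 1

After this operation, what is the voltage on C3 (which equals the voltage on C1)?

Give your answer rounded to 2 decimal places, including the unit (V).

Initial: C1(4μF, Q=10μC, V=2.50V), C2(3μF, Q=10μC, V=3.33V), C3(2μF, Q=2μC, V=1.00V)
Op 1: CLOSE 3-1: Q_total=12.00, C_total=6.00, V=2.00; Q3=4.00, Q1=8.00; dissipated=1.500

Answer: 2.00 V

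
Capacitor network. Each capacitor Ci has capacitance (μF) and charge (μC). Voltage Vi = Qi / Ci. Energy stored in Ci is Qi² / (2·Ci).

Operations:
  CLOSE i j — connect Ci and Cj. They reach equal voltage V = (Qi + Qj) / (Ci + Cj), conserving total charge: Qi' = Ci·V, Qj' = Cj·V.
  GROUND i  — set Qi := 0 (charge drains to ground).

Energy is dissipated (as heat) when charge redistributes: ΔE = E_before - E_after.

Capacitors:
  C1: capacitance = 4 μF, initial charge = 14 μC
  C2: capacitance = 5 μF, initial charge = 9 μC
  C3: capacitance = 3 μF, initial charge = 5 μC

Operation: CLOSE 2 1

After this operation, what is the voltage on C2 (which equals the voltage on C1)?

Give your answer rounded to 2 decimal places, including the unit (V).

Answer: 2.56 V

Derivation:
Initial: C1(4μF, Q=14μC, V=3.50V), C2(5μF, Q=9μC, V=1.80V), C3(3μF, Q=5μC, V=1.67V)
Op 1: CLOSE 2-1: Q_total=23.00, C_total=9.00, V=2.56; Q2=12.78, Q1=10.22; dissipated=3.211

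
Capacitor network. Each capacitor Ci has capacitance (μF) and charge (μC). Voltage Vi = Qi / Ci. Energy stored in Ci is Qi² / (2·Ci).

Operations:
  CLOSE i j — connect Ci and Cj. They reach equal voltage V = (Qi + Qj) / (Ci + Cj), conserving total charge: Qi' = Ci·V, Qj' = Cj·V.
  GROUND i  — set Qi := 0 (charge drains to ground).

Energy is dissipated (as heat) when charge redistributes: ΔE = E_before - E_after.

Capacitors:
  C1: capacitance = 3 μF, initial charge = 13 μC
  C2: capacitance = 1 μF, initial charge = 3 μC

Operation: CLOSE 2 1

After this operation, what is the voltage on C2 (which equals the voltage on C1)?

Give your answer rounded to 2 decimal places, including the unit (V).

Initial: C1(3μF, Q=13μC, V=4.33V), C2(1μF, Q=3μC, V=3.00V)
Op 1: CLOSE 2-1: Q_total=16.00, C_total=4.00, V=4.00; Q2=4.00, Q1=12.00; dissipated=0.667

Answer: 4.00 V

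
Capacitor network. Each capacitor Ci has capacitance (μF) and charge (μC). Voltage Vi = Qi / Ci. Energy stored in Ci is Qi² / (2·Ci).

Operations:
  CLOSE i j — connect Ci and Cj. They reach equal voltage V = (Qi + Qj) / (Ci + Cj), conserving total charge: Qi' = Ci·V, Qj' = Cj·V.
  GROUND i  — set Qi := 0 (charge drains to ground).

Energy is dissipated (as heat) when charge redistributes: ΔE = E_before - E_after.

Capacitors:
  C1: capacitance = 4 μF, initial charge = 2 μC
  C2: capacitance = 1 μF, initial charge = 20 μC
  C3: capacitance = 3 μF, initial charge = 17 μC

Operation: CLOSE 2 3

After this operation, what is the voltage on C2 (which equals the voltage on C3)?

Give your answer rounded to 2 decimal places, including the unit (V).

Initial: C1(4μF, Q=2μC, V=0.50V), C2(1μF, Q=20μC, V=20.00V), C3(3μF, Q=17μC, V=5.67V)
Op 1: CLOSE 2-3: Q_total=37.00, C_total=4.00, V=9.25; Q2=9.25, Q3=27.75; dissipated=77.042

Answer: 9.25 V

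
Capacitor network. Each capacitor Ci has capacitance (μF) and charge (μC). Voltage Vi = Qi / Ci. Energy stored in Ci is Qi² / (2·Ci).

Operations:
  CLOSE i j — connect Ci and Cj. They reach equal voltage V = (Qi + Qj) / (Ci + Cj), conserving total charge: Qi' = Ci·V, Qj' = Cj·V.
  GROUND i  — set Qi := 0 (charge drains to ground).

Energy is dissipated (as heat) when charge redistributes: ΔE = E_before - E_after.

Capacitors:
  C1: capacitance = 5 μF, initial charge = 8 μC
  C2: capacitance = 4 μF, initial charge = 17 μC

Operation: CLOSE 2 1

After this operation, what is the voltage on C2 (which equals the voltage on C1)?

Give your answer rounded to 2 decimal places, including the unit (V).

Initial: C1(5μF, Q=8μC, V=1.60V), C2(4μF, Q=17μC, V=4.25V)
Op 1: CLOSE 2-1: Q_total=25.00, C_total=9.00, V=2.78; Q2=11.11, Q1=13.89; dissipated=7.803

Answer: 2.78 V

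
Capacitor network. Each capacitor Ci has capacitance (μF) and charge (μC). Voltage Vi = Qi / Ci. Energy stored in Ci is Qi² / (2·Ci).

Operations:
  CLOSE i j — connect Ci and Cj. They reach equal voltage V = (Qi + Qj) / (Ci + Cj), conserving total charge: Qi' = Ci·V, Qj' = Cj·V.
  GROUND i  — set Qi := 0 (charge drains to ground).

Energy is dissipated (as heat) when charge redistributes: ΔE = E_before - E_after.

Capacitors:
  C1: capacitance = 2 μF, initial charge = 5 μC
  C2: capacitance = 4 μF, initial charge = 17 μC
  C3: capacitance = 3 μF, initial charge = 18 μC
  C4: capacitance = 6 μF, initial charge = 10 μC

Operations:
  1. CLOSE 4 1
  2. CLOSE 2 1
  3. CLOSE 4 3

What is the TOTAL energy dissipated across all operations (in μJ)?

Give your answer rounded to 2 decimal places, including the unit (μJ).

Initial: C1(2μF, Q=5μC, V=2.50V), C2(4μF, Q=17μC, V=4.25V), C3(3μF, Q=18μC, V=6.00V), C4(6μF, Q=10μC, V=1.67V)
Op 1: CLOSE 4-1: Q_total=15.00, C_total=8.00, V=1.88; Q4=11.25, Q1=3.75; dissipated=0.521
Op 2: CLOSE 2-1: Q_total=20.75, C_total=6.00, V=3.46; Q2=13.83, Q1=6.92; dissipated=3.760
Op 3: CLOSE 4-3: Q_total=29.25, C_total=9.00, V=3.25; Q4=19.50, Q3=9.75; dissipated=17.016
Total dissipated: 21.297 μJ

Answer: 21.30 μJ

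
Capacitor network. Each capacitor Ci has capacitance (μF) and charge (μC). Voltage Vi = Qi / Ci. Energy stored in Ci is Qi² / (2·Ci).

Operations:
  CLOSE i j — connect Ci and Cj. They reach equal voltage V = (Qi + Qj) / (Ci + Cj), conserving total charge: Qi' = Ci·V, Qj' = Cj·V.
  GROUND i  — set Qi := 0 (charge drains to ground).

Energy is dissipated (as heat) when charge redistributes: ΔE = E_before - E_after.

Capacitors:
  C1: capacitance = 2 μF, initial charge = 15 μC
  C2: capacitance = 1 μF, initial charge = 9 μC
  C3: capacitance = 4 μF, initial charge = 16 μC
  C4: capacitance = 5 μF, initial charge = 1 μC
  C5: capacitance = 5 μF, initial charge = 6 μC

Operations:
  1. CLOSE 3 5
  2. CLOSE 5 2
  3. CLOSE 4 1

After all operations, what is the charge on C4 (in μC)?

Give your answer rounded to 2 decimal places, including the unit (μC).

Initial: C1(2μF, Q=15μC, V=7.50V), C2(1μF, Q=9μC, V=9.00V), C3(4μF, Q=16μC, V=4.00V), C4(5μF, Q=1μC, V=0.20V), C5(5μF, Q=6μC, V=1.20V)
Op 1: CLOSE 3-5: Q_total=22.00, C_total=9.00, V=2.44; Q3=9.78, Q5=12.22; dissipated=8.711
Op 2: CLOSE 5-2: Q_total=21.22, C_total=6.00, V=3.54; Q5=17.69, Q2=3.54; dissipated=17.906
Op 3: CLOSE 4-1: Q_total=16.00, C_total=7.00, V=2.29; Q4=11.43, Q1=4.57; dissipated=38.064
Final charges: Q1=4.57, Q2=3.54, Q3=9.78, Q4=11.43, Q5=17.69

Answer: 11.43 μC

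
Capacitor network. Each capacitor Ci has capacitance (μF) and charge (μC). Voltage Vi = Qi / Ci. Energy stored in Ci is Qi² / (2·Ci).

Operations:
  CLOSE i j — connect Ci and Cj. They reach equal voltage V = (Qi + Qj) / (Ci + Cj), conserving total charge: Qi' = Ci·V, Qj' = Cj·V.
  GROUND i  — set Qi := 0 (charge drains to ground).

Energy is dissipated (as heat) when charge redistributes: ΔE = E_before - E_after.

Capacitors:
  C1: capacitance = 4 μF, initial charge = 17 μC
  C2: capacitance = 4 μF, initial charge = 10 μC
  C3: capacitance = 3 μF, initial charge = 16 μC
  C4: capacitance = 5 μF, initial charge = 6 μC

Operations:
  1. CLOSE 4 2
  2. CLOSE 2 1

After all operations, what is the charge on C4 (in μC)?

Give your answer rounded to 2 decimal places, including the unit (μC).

Answer: 8.89 μC

Derivation:
Initial: C1(4μF, Q=17μC, V=4.25V), C2(4μF, Q=10μC, V=2.50V), C3(3μF, Q=16μC, V=5.33V), C4(5μF, Q=6μC, V=1.20V)
Op 1: CLOSE 4-2: Q_total=16.00, C_total=9.00, V=1.78; Q4=8.89, Q2=7.11; dissipated=1.878
Op 2: CLOSE 2-1: Q_total=24.11, C_total=8.00, V=3.01; Q2=12.06, Q1=12.06; dissipated=6.112
Final charges: Q1=12.06, Q2=12.06, Q3=16.00, Q4=8.89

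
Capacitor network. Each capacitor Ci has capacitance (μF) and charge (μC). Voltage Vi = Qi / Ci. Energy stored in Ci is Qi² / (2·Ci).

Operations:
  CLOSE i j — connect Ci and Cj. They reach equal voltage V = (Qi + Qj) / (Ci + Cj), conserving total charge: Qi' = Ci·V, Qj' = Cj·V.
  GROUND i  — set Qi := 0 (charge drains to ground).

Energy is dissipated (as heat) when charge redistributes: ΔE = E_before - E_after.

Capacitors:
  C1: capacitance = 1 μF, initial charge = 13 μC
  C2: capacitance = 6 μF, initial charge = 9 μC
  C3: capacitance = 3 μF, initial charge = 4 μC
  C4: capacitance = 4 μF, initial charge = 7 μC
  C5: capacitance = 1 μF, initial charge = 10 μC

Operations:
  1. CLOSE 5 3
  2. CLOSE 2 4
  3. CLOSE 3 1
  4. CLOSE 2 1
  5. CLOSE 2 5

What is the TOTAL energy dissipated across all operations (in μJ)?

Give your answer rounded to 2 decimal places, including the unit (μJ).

Answer: 70.63 μJ

Derivation:
Initial: C1(1μF, Q=13μC, V=13.00V), C2(6μF, Q=9μC, V=1.50V), C3(3μF, Q=4μC, V=1.33V), C4(4μF, Q=7μC, V=1.75V), C5(1μF, Q=10μC, V=10.00V)
Op 1: CLOSE 5-3: Q_total=14.00, C_total=4.00, V=3.50; Q5=3.50, Q3=10.50; dissipated=28.167
Op 2: CLOSE 2-4: Q_total=16.00, C_total=10.00, V=1.60; Q2=9.60, Q4=6.40; dissipated=0.075
Op 3: CLOSE 3-1: Q_total=23.50, C_total=4.00, V=5.88; Q3=17.62, Q1=5.88; dissipated=33.844
Op 4: CLOSE 2-1: Q_total=15.47, C_total=7.00, V=2.21; Q2=13.26, Q1=2.21; dissipated=7.832
Op 5: CLOSE 2-5: Q_total=16.76, C_total=7.00, V=2.39; Q2=14.37, Q5=2.39; dissipated=0.712
Total dissipated: 70.630 μJ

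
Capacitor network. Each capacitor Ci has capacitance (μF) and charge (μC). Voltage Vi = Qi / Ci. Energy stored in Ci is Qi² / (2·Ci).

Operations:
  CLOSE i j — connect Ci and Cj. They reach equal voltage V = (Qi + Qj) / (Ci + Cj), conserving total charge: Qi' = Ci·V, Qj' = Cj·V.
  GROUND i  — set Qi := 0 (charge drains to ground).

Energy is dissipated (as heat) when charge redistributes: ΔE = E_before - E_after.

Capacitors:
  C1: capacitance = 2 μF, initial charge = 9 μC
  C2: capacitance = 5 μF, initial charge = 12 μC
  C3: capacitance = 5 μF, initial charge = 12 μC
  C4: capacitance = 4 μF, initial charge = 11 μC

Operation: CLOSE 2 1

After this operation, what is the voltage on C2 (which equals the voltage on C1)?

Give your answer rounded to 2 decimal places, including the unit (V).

Answer: 3.00 V

Derivation:
Initial: C1(2μF, Q=9μC, V=4.50V), C2(5μF, Q=12μC, V=2.40V), C3(5μF, Q=12μC, V=2.40V), C4(4μF, Q=11μC, V=2.75V)
Op 1: CLOSE 2-1: Q_total=21.00, C_total=7.00, V=3.00; Q2=15.00, Q1=6.00; dissipated=3.150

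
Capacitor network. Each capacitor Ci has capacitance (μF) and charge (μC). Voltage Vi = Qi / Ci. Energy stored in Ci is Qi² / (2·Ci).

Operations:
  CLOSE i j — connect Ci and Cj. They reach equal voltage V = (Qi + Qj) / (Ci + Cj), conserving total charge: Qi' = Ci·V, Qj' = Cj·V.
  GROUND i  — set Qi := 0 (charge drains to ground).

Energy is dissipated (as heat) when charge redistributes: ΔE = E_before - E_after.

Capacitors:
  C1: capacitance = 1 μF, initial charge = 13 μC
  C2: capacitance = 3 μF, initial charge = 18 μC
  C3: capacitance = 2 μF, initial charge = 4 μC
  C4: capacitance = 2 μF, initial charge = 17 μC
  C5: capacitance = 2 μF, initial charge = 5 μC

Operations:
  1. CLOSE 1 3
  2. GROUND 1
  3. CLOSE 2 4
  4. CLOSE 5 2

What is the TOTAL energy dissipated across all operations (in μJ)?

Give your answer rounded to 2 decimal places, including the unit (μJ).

Answer: 72.29 μJ

Derivation:
Initial: C1(1μF, Q=13μC, V=13.00V), C2(3μF, Q=18μC, V=6.00V), C3(2μF, Q=4μC, V=2.00V), C4(2μF, Q=17μC, V=8.50V), C5(2μF, Q=5μC, V=2.50V)
Op 1: CLOSE 1-3: Q_total=17.00, C_total=3.00, V=5.67; Q1=5.67, Q3=11.33; dissipated=40.333
Op 2: GROUND 1: Q1=0; energy lost=16.056
Op 3: CLOSE 2-4: Q_total=35.00, C_total=5.00, V=7.00; Q2=21.00, Q4=14.00; dissipated=3.750
Op 4: CLOSE 5-2: Q_total=26.00, C_total=5.00, V=5.20; Q5=10.40, Q2=15.60; dissipated=12.150
Total dissipated: 72.289 μJ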